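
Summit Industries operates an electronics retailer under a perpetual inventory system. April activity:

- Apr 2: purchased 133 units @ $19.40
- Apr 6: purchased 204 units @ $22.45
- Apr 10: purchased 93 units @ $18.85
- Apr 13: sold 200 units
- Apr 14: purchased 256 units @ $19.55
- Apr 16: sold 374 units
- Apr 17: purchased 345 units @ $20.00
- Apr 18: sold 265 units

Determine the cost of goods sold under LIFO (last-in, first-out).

COGS = $17,045.05

Apr 13, 200 sold [LIFO — newest first]: 93 @ $18.85 + 107 @ $22.45 = $4,155.20
Apr 16, 374 sold [LIFO — newest first]: 256 @ $19.55 + 97 @ $22.45 + 21 @ $19.40 = $7,589.85
Apr 18, 265 sold [LIFO — newest first]: 265 @ $20.00 = $5,300.00
Total COGS = $4,155.20 + $7,589.85 + $5,300.00 = $17,045.05
Ending inventory: 112 @ $19.40 + 80 @ $20.00 = $3,772.80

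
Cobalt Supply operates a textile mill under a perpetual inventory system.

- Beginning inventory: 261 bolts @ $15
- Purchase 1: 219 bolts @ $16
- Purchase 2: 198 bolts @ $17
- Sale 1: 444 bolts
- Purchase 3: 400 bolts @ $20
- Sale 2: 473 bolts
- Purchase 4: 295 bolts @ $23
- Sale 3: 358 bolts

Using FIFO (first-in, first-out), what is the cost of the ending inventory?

Ending inventory = $2,254

Sale 1 (444) [FIFO — oldest first]: 261 @ $15 + 183 @ $16 = $6,843
Sale 2 (473) [FIFO — oldest first]: 36 @ $16 + 198 @ $17 + 239 @ $20 = $8,722
Sale 3 (358) [FIFO — oldest first]: 161 @ $20 + 197 @ $23 = $7,751
Total COGS = $6,843 + $8,722 + $7,751 = $23,316
Ending inventory: 98 @ $23 = $2,254
Check: goods available $25,570 = COGS $23,316 + ending $2,254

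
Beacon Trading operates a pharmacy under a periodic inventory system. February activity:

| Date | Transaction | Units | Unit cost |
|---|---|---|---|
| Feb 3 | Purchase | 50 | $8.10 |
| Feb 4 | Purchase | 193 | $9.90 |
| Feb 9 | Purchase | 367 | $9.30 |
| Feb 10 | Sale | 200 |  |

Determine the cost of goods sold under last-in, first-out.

COGS = $1,860.00

Feb 10, 200 sold [LIFO — newest first]: 200 @ $9.30 = $1,860.00
Ending inventory: 50 @ $8.10 + 193 @ $9.90 + 167 @ $9.30 = $3,868.80
Check: goods available $5,728.80 = COGS $1,860.00 + ending $3,868.80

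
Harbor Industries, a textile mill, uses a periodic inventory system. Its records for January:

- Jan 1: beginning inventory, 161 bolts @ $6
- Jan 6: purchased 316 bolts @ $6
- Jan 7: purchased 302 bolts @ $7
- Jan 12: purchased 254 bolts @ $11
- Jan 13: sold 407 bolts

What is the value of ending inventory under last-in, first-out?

Ending inventory = $3,905

Jan 13, 407 sold [LIFO — newest first]: 254 @ $11 + 153 @ $7 = $3,865
Ending inventory: 161 @ $6 + 316 @ $6 + 149 @ $7 = $3,905
Check: goods available $7,770 = COGS $3,865 + ending $3,905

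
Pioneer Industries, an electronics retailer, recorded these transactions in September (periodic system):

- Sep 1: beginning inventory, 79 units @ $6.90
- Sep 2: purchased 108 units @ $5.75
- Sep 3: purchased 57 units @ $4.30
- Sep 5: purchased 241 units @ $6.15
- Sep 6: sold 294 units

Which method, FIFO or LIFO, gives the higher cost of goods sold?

FIFO

FIFO COGS: 79 @ $6.90 + 108 @ $5.75 + 57 @ $4.30 + 50 @ $6.15 = $1,718.70
LIFO COGS: 241 @ $6.15 + 53 @ $4.30 = $1,710.05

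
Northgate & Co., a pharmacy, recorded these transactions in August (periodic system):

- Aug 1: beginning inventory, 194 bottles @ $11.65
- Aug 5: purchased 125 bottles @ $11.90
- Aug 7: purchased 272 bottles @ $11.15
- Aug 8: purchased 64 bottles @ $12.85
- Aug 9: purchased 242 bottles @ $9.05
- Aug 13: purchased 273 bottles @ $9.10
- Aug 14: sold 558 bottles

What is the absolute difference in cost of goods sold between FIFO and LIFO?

FIFO COGS: 194 @ $11.65 + 125 @ $11.90 + 239 @ $11.15 = $6,412.45
LIFO COGS: 273 @ $9.10 + 242 @ $9.05 + 43 @ $12.85 = $5,226.95
Difference = |$6,412.45 − $5,226.95| = $1,185.50

$1,185.50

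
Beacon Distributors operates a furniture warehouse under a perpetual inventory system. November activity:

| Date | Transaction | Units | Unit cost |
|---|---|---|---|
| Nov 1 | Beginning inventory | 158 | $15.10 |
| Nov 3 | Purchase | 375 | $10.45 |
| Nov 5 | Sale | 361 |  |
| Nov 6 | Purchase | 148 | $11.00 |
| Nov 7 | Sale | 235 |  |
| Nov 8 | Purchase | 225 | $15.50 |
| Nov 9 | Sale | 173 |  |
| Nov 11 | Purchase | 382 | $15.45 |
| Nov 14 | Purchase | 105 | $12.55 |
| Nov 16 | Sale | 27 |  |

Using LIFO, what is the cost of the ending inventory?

Ending inventory = $8,970.30

Nov 5, 361 sold [LIFO — newest first]: 361 @ $10.45 = $3,772.45
Nov 7, 235 sold [LIFO — newest first]: 148 @ $11.00 + 14 @ $10.45 + 73 @ $15.10 = $2,876.60
Nov 9, 173 sold [LIFO — newest first]: 173 @ $15.50 = $2,681.50
Nov 16, 27 sold [LIFO — newest first]: 27 @ $12.55 = $338.85
Total COGS = $3,772.45 + $2,876.60 + $2,681.50 + $338.85 = $9,669.40
Ending inventory: 85 @ $15.10 + 52 @ $15.50 + 382 @ $15.45 + 78 @ $12.55 = $8,970.30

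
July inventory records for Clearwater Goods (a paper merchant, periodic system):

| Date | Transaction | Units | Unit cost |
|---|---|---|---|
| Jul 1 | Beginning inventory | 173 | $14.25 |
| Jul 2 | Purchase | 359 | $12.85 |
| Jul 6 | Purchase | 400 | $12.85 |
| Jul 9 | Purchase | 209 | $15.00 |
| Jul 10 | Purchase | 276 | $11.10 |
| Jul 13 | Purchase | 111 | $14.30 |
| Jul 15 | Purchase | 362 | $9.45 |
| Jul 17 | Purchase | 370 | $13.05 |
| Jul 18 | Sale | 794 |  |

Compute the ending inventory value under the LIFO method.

Ending inventory = $19,117.70

Jul 18, 794 sold [LIFO — newest first]: 370 @ $13.05 + 362 @ $9.45 + 62 @ $14.30 = $9,136.00
Ending inventory: 173 @ $14.25 + 359 @ $12.85 + 400 @ $12.85 + 209 @ $15.00 + 276 @ $11.10 + 49 @ $14.30 = $19,117.70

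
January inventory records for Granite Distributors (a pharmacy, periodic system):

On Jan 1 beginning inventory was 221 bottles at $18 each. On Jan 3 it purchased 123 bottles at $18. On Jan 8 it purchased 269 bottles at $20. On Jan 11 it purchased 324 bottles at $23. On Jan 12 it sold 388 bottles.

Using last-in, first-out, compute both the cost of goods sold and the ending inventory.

Jan 12, 388 sold [LIFO — newest first]: 324 @ $23 + 64 @ $20 = $8,732
Ending inventory: 221 @ $18 + 123 @ $18 + 205 @ $20 = $10,292
Check: goods available $19,024 = COGS $8,732 + ending $10,292

COGS = $8,732; ending inventory = $10,292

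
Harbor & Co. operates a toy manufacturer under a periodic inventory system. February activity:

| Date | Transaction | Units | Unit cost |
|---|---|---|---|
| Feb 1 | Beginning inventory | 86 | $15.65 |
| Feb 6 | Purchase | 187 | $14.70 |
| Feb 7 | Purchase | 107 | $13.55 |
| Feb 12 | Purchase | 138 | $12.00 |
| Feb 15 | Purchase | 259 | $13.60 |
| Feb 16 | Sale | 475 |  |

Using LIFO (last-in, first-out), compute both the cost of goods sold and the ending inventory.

Feb 16, 475 sold [LIFO — newest first]: 259 @ $13.60 + 138 @ $12.00 + 78 @ $13.55 = $6,235.30
Ending inventory: 86 @ $15.65 + 187 @ $14.70 + 29 @ $13.55 = $4,487.75
Check: goods available $10,723.05 = COGS $6,235.30 + ending $4,487.75

COGS = $6,235.30; ending inventory = $4,487.75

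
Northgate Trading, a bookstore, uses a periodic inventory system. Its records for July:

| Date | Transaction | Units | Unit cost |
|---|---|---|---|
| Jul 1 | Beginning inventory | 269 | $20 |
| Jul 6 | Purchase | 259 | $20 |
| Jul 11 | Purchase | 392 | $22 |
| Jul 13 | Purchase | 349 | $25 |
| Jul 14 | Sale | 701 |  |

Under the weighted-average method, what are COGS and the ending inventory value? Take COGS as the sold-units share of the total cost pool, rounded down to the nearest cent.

COGS = $15,417.02; ending inventory = $12,491.98

Jul 14, sell 701: 701/1269 × $27,909.00 → $15,417.02
Ending inventory (cost pool remaining) = $12,491.98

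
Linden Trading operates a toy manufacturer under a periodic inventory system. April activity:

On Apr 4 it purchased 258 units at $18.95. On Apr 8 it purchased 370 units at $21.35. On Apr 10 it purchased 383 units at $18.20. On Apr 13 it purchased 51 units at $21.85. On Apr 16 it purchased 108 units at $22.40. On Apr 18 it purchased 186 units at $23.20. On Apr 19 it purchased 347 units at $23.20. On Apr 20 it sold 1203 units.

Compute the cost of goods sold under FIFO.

COGS = $24,058.35

Apr 20, 1203 sold [FIFO — oldest first]: 258 @ $18.95 + 370 @ $21.35 + 383 @ $18.20 + 51 @ $21.85 + 108 @ $22.40 + 33 @ $23.20 = $24,058.35
Ending inventory: 153 @ $23.20 + 347 @ $23.20 = $11,600.00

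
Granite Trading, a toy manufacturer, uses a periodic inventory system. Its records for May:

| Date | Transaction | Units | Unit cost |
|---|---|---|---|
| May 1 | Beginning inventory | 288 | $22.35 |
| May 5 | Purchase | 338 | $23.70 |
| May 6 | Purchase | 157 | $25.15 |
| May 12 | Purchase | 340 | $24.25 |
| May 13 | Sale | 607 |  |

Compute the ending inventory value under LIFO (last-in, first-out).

May 13, 607 sold [LIFO — newest first]: 340 @ $24.25 + 157 @ $25.15 + 110 @ $23.70 = $14,800.55
Ending inventory: 288 @ $22.35 + 228 @ $23.70 = $11,840.40

Ending inventory = $11,840.40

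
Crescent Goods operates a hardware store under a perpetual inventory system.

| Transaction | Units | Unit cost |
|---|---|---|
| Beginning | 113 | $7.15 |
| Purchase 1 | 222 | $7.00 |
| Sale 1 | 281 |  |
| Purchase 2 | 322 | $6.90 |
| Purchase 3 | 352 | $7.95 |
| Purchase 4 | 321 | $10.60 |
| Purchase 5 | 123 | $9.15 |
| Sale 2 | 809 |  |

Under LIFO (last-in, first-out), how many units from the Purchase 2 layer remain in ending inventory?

309

Sale 1 (281) [LIFO — newest first]: 222 @ $7.00 + 59 @ $7.15 = $1,975.85
Sale 2 (809) [LIFO — newest first]: 123 @ $9.15 + 321 @ $10.60 + 352 @ $7.95 + 13 @ $6.90 = $7,416.15
Total COGS = $1,975.85 + $7,416.15 = $9,392.00
Ending inventory: 54 @ $7.15 + 309 @ $6.90 = $2,518.20
Check: goods available $11,910.20 = COGS $9,392.00 + ending $2,518.20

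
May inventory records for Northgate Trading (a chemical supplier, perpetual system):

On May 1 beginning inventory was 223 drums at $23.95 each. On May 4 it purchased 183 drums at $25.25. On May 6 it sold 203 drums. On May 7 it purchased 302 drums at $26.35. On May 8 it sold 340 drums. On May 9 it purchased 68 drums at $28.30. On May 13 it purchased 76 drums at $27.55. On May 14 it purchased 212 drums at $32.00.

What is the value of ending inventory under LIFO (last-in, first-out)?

May 6, 203 sold [LIFO — newest first]: 183 @ $25.25 + 20 @ $23.95 = $5,099.75
May 8, 340 sold [LIFO — newest first]: 302 @ $26.35 + 38 @ $23.95 = $8,867.80
Total COGS = $5,099.75 + $8,867.80 = $13,967.55
Ending inventory: 165 @ $23.95 + 68 @ $28.30 + 76 @ $27.55 + 212 @ $32.00 = $14,753.95

Ending inventory = $14,753.95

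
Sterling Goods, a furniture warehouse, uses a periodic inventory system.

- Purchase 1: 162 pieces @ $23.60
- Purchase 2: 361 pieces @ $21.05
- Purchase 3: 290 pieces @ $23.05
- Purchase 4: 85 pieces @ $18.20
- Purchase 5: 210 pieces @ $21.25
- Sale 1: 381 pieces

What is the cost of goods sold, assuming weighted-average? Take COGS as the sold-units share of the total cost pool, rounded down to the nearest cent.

Sale 1, sell 381: 381/1108 × $24,116.25 → $8,292.68
Ending inventory (cost pool remaining) = $15,823.57

COGS = $8,292.68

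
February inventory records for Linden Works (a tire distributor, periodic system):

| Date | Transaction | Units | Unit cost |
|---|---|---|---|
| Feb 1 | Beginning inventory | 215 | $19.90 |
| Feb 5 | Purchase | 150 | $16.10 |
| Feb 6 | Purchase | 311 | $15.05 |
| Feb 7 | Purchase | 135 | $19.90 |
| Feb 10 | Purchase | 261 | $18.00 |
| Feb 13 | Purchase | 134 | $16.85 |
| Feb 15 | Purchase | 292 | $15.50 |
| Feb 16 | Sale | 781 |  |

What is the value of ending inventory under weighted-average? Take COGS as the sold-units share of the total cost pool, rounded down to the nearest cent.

Ending inventory = $12,225.60

Feb 16, sell 781: 781/1498 × $25,542.45 → $13,316.85
Ending inventory (cost pool remaining) = $12,225.60
Check: goods available $25,542.45 = COGS $13,316.85 + ending $12,225.60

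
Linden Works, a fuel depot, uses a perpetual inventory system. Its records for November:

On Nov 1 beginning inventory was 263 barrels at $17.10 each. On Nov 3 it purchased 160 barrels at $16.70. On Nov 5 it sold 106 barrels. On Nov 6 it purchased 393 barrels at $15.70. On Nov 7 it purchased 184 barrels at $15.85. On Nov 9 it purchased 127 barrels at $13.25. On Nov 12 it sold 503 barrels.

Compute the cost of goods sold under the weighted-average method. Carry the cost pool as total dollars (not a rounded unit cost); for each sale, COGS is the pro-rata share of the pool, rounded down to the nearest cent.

COGS = $9,748.98

After Nov 1: 263 on hand, pool $4,497.30 (≈ $17.1000 each)
After Nov 3: 423 on hand, pool $7,169.30 (≈ $16.9487 each)
Nov 5, sell 106: 106/423 × $7,169.30 → $1,796.56
After Nov 6: 710 on hand, pool $11,542.84 (≈ $16.2575 each)
After Nov 7: 894 on hand, pool $14,459.24 (≈ $16.1736 each)
After Nov 9: 1021 on hand, pool $16,141.99 (≈ $15.8100 each)
Nov 12, sell 503: 503/1021 × $16,141.99 → $7,952.42
Total COGS = $1,796.56 + $7,952.42 = $9,748.98
Ending inventory (cost pool remaining) = $8,189.57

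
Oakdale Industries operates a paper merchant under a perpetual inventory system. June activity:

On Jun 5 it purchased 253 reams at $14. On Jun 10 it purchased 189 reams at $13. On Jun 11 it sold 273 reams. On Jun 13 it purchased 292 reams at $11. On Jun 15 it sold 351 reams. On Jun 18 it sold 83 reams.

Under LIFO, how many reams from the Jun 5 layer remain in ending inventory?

Jun 11, 273 sold [LIFO — newest first]: 189 @ $13 + 84 @ $14 = $3,633
Jun 15, 351 sold [LIFO — newest first]: 292 @ $11 + 59 @ $14 = $4,038
Jun 18, 83 sold [LIFO — newest first]: 83 @ $14 = $1,162
Total COGS = $3,633 + $4,038 + $1,162 = $8,833
Ending inventory: 27 @ $14 = $378

27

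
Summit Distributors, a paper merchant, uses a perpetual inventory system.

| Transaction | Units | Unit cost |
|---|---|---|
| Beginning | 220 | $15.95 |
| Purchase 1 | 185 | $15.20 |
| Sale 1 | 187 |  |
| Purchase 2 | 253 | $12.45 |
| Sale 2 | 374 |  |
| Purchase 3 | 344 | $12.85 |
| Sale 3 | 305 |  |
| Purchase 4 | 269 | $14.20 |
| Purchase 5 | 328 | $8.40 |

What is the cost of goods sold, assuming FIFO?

COGS = $12,143.65

Sale 1 (187) [FIFO — oldest first]: 187 @ $15.95 = $2,982.65
Sale 2 (374) [FIFO — oldest first]: 33 @ $15.95 + 185 @ $15.20 + 156 @ $12.45 = $5,280.55
Sale 3 (305) [FIFO — oldest first]: 97 @ $12.45 + 208 @ $12.85 = $3,880.45
Total COGS = $2,982.65 + $5,280.55 + $3,880.45 = $12,143.65
Ending inventory: 136 @ $12.85 + 269 @ $14.20 + 328 @ $8.40 = $8,322.60
Check: goods available $20,466.25 = COGS $12,143.65 + ending $8,322.60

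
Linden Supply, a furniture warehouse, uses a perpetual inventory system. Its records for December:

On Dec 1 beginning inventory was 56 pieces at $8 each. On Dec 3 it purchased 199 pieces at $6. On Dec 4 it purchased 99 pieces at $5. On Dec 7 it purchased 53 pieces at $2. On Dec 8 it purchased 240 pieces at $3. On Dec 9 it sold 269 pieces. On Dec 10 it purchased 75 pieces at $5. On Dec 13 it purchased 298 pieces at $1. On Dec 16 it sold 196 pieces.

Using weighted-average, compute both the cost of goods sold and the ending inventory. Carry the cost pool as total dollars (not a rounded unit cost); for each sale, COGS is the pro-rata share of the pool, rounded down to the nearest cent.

After Dec 1: 56 on hand, pool $448.00 (≈ $8.0000 each)
After Dec 3: 255 on hand, pool $1,642.00 (≈ $6.4392 each)
After Dec 4: 354 on hand, pool $2,137.00 (≈ $6.0367 each)
After Dec 7: 407 on hand, pool $2,243.00 (≈ $5.5111 each)
After Dec 8: 647 on hand, pool $2,963.00 (≈ $4.5796 each)
Dec 9, sell 269: 269/647 × $2,963.00 → $1,231.91
After Dec 10: 453 on hand, pool $2,106.09 (≈ $4.6492 each)
After Dec 13: 751 on hand, pool $2,404.09 (≈ $3.2012 each)
Dec 16, sell 196: 196/751 × $2,404.09 → $627.43
Total COGS = $1,231.91 + $627.43 = $1,859.34
Ending inventory (cost pool remaining) = $1,776.66
Check: goods available $3,636.00 = COGS $1,859.34 + ending $1,776.66

COGS = $1,859.34; ending inventory = $1,776.66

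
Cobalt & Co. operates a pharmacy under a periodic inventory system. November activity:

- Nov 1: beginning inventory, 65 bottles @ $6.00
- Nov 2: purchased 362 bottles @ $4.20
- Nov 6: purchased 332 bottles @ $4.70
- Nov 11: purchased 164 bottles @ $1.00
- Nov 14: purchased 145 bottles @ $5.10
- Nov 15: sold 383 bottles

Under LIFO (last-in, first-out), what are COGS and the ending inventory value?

Nov 15, 383 sold [LIFO — newest first]: 145 @ $5.10 + 164 @ $1.00 + 74 @ $4.70 = $1,251.30
Ending inventory: 65 @ $6.00 + 362 @ $4.20 + 258 @ $4.70 = $3,123.00
Check: goods available $4,374.30 = COGS $1,251.30 + ending $3,123.00

COGS = $1,251.30; ending inventory = $3,123.00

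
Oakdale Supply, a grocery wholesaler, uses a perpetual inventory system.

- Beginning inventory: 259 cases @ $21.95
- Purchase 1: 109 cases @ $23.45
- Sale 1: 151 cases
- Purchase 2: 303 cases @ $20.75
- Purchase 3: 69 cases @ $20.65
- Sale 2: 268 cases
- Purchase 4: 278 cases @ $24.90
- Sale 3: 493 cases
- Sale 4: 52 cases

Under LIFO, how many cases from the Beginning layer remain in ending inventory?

54

Sale 1 (151) [LIFO — newest first]: 109 @ $23.45 + 42 @ $21.95 = $3,477.95
Sale 2 (268) [LIFO — newest first]: 69 @ $20.65 + 199 @ $20.75 = $5,554.10
Sale 3 (493) [LIFO — newest first]: 278 @ $24.90 + 104 @ $20.75 + 111 @ $21.95 = $11,516.65
Sale 4 (52) [LIFO — newest first]: 52 @ $21.95 = $1,141.40
Total COGS = $3,477.95 + $5,554.10 + $11,516.65 + $1,141.40 = $21,690.10
Ending inventory: 54 @ $21.95 = $1,185.30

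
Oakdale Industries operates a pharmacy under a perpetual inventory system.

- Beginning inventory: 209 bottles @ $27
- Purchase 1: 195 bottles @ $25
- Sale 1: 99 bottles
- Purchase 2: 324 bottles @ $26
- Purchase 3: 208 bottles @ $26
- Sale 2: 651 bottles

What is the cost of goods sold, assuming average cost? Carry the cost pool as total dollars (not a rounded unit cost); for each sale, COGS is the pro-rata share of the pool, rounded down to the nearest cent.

After Beginning: 209 on hand, pool $5,643.00 (≈ $27.0000 each)
After Purchase 1: 404 on hand, pool $10,518.00 (≈ $26.0347 each)
Sale 1, sell 99: 99/404 × $10,518.00 → $2,577.43
After Purchase 2: 629 on hand, pool $16,364.57 (≈ $26.0168 each)
After Purchase 3: 837 on hand, pool $21,772.57 (≈ $26.0126 each)
Sale 2, sell 651: 651/837 × $21,772.57 → $16,934.22
Total COGS = $2,577.43 + $16,934.22 = $19,511.65
Ending inventory (cost pool remaining) = $4,838.35

COGS = $19,511.65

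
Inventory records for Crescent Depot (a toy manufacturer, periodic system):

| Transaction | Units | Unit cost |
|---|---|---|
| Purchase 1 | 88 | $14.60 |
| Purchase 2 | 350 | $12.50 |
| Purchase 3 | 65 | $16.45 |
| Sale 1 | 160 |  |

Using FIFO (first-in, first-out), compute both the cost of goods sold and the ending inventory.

COGS = $2,184.80; ending inventory = $4,544.25

Sale 1 (160) [FIFO — oldest first]: 88 @ $14.60 + 72 @ $12.50 = $2,184.80
Ending inventory: 278 @ $12.50 + 65 @ $16.45 = $4,544.25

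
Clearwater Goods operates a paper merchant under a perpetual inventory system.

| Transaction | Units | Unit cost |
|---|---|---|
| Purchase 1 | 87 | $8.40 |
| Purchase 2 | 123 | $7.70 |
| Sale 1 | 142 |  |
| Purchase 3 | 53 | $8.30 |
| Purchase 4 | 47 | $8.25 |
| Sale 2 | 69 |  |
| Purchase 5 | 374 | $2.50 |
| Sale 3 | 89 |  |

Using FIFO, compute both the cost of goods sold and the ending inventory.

Sale 1 (142) [FIFO — oldest first]: 87 @ $8.40 + 55 @ $7.70 = $1,154.30
Sale 2 (69) [FIFO — oldest first]: 68 @ $7.70 + 1 @ $8.30 = $531.90
Sale 3 (89) [FIFO — oldest first]: 52 @ $8.30 + 37 @ $8.25 = $736.85
Total COGS = $1,154.30 + $531.90 + $736.85 = $2,423.05
Ending inventory: 10 @ $8.25 + 374 @ $2.50 = $1,017.50
Check: goods available $3,440.55 = COGS $2,423.05 + ending $1,017.50

COGS = $2,423.05; ending inventory = $1,017.50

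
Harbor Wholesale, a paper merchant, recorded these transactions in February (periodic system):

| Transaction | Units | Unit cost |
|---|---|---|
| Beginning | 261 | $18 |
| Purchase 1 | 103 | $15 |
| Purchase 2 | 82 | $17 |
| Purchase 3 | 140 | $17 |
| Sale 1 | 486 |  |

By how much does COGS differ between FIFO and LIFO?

FIFO COGS: 261 @ $18 + 103 @ $15 + 82 @ $17 + 40 @ $17 = $8,317
LIFO COGS: 140 @ $17 + 82 @ $17 + 103 @ $15 + 161 @ $18 = $8,217
Difference = |$8,317 − $8,217| = $100

$100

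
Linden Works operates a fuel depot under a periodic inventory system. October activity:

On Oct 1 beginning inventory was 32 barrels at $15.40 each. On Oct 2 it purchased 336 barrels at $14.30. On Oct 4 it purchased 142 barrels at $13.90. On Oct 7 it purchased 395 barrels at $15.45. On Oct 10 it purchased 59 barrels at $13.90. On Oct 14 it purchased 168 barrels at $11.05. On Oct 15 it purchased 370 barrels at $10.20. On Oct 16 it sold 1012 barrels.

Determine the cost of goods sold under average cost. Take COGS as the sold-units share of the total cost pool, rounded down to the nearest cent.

Oct 16, sell 1012: 1012/1502 × $19,824.65 → $13,357.22
Ending inventory (cost pool remaining) = $6,467.43

COGS = $13,357.22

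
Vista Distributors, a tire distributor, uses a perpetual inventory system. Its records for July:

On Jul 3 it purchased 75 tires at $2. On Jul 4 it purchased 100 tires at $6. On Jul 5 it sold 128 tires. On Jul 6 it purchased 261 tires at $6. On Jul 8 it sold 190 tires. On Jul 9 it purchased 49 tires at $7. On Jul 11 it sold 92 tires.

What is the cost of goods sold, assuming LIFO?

Jul 5, 128 sold [LIFO — newest first]: 100 @ $6 + 28 @ $2 = $656
Jul 8, 190 sold [LIFO — newest first]: 190 @ $6 = $1,140
Jul 11, 92 sold [LIFO — newest first]: 49 @ $7 + 43 @ $6 = $601
Total COGS = $656 + $1,140 + $601 = $2,397
Ending inventory: 47 @ $2 + 28 @ $6 = $262

COGS = $2,397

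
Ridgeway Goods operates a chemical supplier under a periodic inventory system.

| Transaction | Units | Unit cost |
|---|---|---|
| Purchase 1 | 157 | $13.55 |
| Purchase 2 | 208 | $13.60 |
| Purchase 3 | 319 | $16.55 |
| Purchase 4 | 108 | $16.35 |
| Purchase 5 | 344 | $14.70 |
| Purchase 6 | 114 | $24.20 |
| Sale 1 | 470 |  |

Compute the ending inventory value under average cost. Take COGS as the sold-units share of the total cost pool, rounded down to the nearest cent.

Ending inventory = $12,365.81

Sale 1, sell 470: 470/1250 × $19,817.00 → $7,451.19
Ending inventory (cost pool remaining) = $12,365.81
Check: goods available $19,817.00 = COGS $7,451.19 + ending $12,365.81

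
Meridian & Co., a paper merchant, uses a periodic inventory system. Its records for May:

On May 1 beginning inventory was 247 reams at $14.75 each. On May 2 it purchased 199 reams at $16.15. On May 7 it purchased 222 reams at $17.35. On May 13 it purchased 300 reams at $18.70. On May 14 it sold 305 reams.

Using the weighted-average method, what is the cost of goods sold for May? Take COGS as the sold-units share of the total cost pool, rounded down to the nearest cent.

May 14, sell 305: 305/968 × $16,318.80 → $5,141.77
Ending inventory (cost pool remaining) = $11,177.03

COGS = $5,141.77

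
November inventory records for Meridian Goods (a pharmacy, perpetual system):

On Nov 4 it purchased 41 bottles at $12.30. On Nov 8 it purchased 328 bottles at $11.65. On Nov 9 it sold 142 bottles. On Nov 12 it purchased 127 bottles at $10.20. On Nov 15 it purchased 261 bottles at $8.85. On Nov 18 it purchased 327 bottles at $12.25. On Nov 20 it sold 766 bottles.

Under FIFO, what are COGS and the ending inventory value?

COGS = $9,780.50; ending inventory = $2,156.00

Nov 9, 142 sold [FIFO — oldest first]: 41 @ $12.30 + 101 @ $11.65 = $1,680.95
Nov 20, 766 sold [FIFO — oldest first]: 227 @ $11.65 + 127 @ $10.20 + 261 @ $8.85 + 151 @ $12.25 = $8,099.55
Total COGS = $1,680.95 + $8,099.55 = $9,780.50
Ending inventory: 176 @ $12.25 = $2,156.00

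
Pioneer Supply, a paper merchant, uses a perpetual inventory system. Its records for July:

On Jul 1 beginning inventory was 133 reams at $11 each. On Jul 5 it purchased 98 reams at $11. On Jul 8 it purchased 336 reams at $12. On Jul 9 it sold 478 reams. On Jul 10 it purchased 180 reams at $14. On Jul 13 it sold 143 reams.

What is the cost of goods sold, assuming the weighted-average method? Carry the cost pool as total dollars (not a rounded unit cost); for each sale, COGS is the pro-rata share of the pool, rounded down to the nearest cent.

After Jul 1: 133 on hand, pool $1,463.00 (≈ $11.0000 each)
After Jul 5: 231 on hand, pool $2,541.00 (≈ $11.0000 each)
After Jul 8: 567 on hand, pool $6,573.00 (≈ $11.5926 each)
Jul 9, sell 478: 478/567 × $6,573.00 → $5,541.25
After Jul 10: 269 on hand, pool $3,551.75 (≈ $13.2035 each)
Jul 13, sell 143: 143/269 × $3,551.75 → $1,888.10
Total COGS = $5,541.25 + $1,888.10 = $7,429.35
Ending inventory (cost pool remaining) = $1,663.65

COGS = $7,429.35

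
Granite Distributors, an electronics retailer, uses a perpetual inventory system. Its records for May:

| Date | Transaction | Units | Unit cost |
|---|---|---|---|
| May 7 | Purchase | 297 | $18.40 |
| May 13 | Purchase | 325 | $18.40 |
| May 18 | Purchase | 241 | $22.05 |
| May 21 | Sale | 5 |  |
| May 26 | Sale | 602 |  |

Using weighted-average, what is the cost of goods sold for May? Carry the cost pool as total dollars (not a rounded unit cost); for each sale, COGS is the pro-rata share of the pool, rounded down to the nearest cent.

After May 7: 297 on hand, pool $5,464.80 (≈ $18.4000 each)
After May 13: 622 on hand, pool $11,444.80 (≈ $18.4000 each)
After May 18: 863 on hand, pool $16,758.85 (≈ $19.4193 each)
May 21, sell 5: 5/863 × $16,758.85 → $97.09
May 26, sell 602: 602/858 × $16,661.76 → $11,690.41
Total COGS = $97.09 + $11,690.41 = $11,787.50
Ending inventory (cost pool remaining) = $4,971.35
Check: goods available $16,758.85 = COGS $11,787.50 + ending $4,971.35

COGS = $11,787.50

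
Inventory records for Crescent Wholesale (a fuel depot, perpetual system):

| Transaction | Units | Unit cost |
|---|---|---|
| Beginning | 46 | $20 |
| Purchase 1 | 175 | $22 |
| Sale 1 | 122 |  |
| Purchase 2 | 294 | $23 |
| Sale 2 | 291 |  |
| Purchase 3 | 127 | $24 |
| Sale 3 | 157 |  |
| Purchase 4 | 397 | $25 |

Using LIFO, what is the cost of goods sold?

COGS = $13,088

Sale 1 (122) [LIFO — newest first]: 122 @ $22 = $2,684
Sale 2 (291) [LIFO — newest first]: 291 @ $23 = $6,693
Sale 3 (157) [LIFO — newest first]: 127 @ $24 + 3 @ $23 + 27 @ $22 = $3,711
Total COGS = $2,684 + $6,693 + $3,711 = $13,088
Ending inventory: 46 @ $20 + 26 @ $22 + 397 @ $25 = $11,417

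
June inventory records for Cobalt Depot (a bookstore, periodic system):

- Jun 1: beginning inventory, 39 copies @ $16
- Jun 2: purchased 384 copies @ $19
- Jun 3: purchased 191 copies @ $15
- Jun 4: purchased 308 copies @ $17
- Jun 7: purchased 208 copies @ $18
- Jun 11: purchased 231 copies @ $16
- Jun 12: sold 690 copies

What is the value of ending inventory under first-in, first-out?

Jun 12, 690 sold [FIFO — oldest first]: 39 @ $16 + 384 @ $19 + 191 @ $15 + 76 @ $17 = $12,077
Ending inventory: 232 @ $17 + 208 @ $18 + 231 @ $16 = $11,384
Check: goods available $23,461 = COGS $12,077 + ending $11,384

Ending inventory = $11,384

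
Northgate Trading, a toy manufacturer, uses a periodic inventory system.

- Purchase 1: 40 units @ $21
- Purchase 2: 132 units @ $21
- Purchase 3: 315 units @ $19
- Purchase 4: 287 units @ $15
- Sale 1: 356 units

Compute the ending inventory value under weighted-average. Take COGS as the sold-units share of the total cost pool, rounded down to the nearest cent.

Ending inventory = $7,507.80

Sale 1, sell 356: 356/774 × $13,902.00 → $6,394.20
Ending inventory (cost pool remaining) = $7,507.80
Check: goods available $13,902.00 = COGS $6,394.20 + ending $7,507.80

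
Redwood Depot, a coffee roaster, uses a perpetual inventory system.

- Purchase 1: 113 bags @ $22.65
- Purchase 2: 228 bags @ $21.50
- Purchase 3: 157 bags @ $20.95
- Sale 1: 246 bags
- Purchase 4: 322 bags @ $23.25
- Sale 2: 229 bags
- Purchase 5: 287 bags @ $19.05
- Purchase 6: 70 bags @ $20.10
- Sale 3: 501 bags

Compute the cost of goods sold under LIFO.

COGS = $20,660.00

Sale 1 (246) [LIFO — newest first]: 157 @ $20.95 + 89 @ $21.50 = $5,202.65
Sale 2 (229) [LIFO — newest first]: 229 @ $23.25 = $5,324.25
Sale 3 (501) [LIFO — newest first]: 70 @ $20.10 + 287 @ $19.05 + 93 @ $23.25 + 51 @ $21.50 = $10,133.10
Total COGS = $5,202.65 + $5,324.25 + $10,133.10 = $20,660.00
Ending inventory: 113 @ $22.65 + 88 @ $21.50 = $4,451.45
Check: goods available $25,111.45 = COGS $20,660.00 + ending $4,451.45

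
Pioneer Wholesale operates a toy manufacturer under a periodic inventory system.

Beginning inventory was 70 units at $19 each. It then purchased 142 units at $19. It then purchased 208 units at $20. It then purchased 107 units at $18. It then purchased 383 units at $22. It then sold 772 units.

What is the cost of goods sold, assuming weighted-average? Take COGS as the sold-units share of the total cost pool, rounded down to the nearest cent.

COGS = $15,728.43

Sale 1, sell 772: 772/910 × $18,540.00 → $15,728.43
Ending inventory (cost pool remaining) = $2,811.57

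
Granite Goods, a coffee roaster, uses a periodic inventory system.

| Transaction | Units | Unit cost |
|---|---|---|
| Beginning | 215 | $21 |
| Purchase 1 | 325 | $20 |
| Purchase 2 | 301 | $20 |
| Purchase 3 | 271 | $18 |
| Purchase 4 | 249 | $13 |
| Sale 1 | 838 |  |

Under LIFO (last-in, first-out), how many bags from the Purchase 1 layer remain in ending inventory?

308

Sale 1 (838) [LIFO — newest first]: 249 @ $13 + 271 @ $18 + 301 @ $20 + 17 @ $20 = $14,475
Ending inventory: 215 @ $21 + 308 @ $20 = $10,675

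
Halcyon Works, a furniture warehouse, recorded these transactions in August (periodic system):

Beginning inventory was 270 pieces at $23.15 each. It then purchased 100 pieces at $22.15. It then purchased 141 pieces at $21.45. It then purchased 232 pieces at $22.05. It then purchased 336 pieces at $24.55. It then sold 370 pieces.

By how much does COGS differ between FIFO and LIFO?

$533.00

FIFO COGS: 270 @ $23.15 + 100 @ $22.15 = $8,465.50
LIFO COGS: 336 @ $24.55 + 34 @ $22.05 = $8,998.50
Difference = |$8,465.50 − $8,998.50| = $533.00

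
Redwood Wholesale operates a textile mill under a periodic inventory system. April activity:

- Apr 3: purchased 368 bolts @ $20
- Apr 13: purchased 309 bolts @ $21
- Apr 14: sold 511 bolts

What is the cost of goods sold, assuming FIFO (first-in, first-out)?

Apr 14, 511 sold [FIFO — oldest first]: 368 @ $20 + 143 @ $21 = $10,363
Ending inventory: 166 @ $21 = $3,486

COGS = $10,363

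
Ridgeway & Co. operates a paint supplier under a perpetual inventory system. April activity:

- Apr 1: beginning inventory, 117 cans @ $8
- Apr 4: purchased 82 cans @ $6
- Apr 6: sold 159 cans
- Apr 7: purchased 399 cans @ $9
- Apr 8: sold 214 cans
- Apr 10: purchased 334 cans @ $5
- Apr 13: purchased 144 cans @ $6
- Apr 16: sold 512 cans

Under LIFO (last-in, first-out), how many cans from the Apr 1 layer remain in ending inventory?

Apr 6, 159 sold [LIFO — newest first]: 82 @ $6 + 77 @ $8 = $1,108
Apr 8, 214 sold [LIFO — newest first]: 214 @ $9 = $1,926
Apr 16, 512 sold [LIFO — newest first]: 144 @ $6 + 334 @ $5 + 34 @ $9 = $2,840
Total COGS = $1,108 + $1,926 + $2,840 = $5,874
Ending inventory: 40 @ $8 + 151 @ $9 = $1,679
Check: goods available $7,553 = COGS $5,874 + ending $1,679

40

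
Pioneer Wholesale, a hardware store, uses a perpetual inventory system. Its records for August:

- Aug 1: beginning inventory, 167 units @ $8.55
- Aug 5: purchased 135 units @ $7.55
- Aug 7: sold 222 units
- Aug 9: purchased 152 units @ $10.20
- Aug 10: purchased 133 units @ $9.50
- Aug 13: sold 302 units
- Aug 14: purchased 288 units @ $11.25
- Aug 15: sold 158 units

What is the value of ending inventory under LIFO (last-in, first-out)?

Aug 7, 222 sold [LIFO — newest first]: 135 @ $7.55 + 87 @ $8.55 = $1,763.10
Aug 13, 302 sold [LIFO — newest first]: 133 @ $9.50 + 152 @ $10.20 + 17 @ $8.55 = $2,959.25
Aug 15, 158 sold [LIFO — newest first]: 158 @ $11.25 = $1,777.50
Total COGS = $1,763.10 + $2,959.25 + $1,777.50 = $6,499.85
Ending inventory: 63 @ $8.55 + 130 @ $11.25 = $2,001.15
Check: goods available $8,501.00 = COGS $6,499.85 + ending $2,001.15

Ending inventory = $2,001.15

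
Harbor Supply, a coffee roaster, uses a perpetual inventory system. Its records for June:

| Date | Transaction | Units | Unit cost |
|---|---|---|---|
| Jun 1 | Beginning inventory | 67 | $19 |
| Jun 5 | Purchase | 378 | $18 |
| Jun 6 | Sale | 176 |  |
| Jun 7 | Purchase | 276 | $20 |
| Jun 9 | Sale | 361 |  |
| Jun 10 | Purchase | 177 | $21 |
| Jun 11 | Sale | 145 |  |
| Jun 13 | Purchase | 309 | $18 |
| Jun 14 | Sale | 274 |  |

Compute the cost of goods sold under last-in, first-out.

COGS = $18,195

Jun 6, 176 sold [LIFO — newest first]: 176 @ $18 = $3,168
Jun 9, 361 sold [LIFO — newest first]: 276 @ $20 + 85 @ $18 = $7,050
Jun 11, 145 sold [LIFO — newest first]: 145 @ $21 = $3,045
Jun 14, 274 sold [LIFO — newest first]: 274 @ $18 = $4,932
Total COGS = $3,168 + $7,050 + $3,045 + $4,932 = $18,195
Ending inventory: 67 @ $19 + 117 @ $18 + 32 @ $21 + 35 @ $18 = $4,681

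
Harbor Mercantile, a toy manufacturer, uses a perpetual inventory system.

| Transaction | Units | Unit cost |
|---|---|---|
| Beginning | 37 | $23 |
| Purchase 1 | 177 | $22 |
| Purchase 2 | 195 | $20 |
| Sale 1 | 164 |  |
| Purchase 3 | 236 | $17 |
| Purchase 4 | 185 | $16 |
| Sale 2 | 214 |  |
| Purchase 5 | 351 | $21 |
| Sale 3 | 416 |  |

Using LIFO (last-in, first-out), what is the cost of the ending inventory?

Sale 1 (164) [LIFO — newest first]: 164 @ $20 = $3,280
Sale 2 (214) [LIFO — newest first]: 185 @ $16 + 29 @ $17 = $3,453
Sale 3 (416) [LIFO — newest first]: 351 @ $21 + 65 @ $17 = $8,476
Total COGS = $3,280 + $3,453 + $8,476 = $15,209
Ending inventory: 37 @ $23 + 177 @ $22 + 31 @ $20 + 142 @ $17 = $7,779
Check: goods available $22,988 = COGS $15,209 + ending $7,779

Ending inventory = $7,779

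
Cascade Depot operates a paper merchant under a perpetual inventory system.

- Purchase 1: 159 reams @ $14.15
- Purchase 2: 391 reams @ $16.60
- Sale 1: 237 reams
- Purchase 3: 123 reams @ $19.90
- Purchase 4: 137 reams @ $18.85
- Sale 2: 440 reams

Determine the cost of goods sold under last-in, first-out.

COGS = $11,888.65

Sale 1 (237) [LIFO — newest first]: 237 @ $16.60 = $3,934.20
Sale 2 (440) [LIFO — newest first]: 137 @ $18.85 + 123 @ $19.90 + 154 @ $16.60 + 26 @ $14.15 = $7,954.45
Total COGS = $3,934.20 + $7,954.45 = $11,888.65
Ending inventory: 133 @ $14.15 = $1,881.95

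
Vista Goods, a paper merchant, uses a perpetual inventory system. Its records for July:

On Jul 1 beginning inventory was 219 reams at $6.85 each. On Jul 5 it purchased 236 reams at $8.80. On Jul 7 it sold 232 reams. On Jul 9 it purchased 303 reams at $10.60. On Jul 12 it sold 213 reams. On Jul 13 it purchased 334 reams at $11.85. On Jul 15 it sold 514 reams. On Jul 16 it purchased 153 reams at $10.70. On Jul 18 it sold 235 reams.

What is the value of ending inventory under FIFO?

Ending inventory = $545.70

Jul 7, 232 sold [FIFO — oldest first]: 219 @ $6.85 + 13 @ $8.80 = $1,614.55
Jul 12, 213 sold [FIFO — oldest first]: 213 @ $8.80 = $1,874.40
Jul 15, 514 sold [FIFO — oldest first]: 10 @ $8.80 + 303 @ $10.60 + 201 @ $11.85 = $5,681.65
Jul 18, 235 sold [FIFO — oldest first]: 133 @ $11.85 + 102 @ $10.70 = $2,667.45
Total COGS = $1,614.55 + $1,874.40 + $5,681.65 + $2,667.45 = $11,838.05
Ending inventory: 51 @ $10.70 = $545.70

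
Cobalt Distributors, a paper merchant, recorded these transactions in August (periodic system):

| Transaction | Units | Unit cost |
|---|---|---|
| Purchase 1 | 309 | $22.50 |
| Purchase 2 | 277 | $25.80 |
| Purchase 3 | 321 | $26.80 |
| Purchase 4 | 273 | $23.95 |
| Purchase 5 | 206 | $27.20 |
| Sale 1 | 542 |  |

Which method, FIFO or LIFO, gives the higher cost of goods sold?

FIFO COGS: 309 @ $22.50 + 233 @ $25.80 = $12,963.90
LIFO COGS: 206 @ $27.20 + 273 @ $23.95 + 63 @ $26.80 = $13,829.95

LIFO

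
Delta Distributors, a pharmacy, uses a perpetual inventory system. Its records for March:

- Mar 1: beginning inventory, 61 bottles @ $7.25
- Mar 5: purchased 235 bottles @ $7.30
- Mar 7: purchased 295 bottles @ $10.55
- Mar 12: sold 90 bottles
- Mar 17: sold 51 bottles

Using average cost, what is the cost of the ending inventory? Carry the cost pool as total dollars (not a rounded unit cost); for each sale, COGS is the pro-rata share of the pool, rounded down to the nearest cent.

After Mar 1: 61 on hand, pool $442.25 (≈ $7.2500 each)
After Mar 5: 296 on hand, pool $2,157.75 (≈ $7.2897 each)
After Mar 7: 591 on hand, pool $5,270.00 (≈ $8.9171 each)
Mar 12, sell 90: 90/591 × $5,270.00 → $802.53
Mar 17, sell 51: 51/501 × $4,467.47 → $454.77
Total COGS = $802.53 + $454.77 = $1,257.30
Ending inventory (cost pool remaining) = $4,012.70
Check: goods available $5,270.00 = COGS $1,257.30 + ending $4,012.70

Ending inventory = $4,012.70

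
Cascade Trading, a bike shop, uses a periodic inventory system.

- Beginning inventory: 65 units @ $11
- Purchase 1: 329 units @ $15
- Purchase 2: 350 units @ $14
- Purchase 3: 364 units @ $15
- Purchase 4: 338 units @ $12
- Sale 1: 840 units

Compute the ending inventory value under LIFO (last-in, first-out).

Sale 1 (840) [LIFO — newest first]: 338 @ $12 + 364 @ $15 + 138 @ $14 = $11,448
Ending inventory: 65 @ $11 + 329 @ $15 + 212 @ $14 = $8,618

Ending inventory = $8,618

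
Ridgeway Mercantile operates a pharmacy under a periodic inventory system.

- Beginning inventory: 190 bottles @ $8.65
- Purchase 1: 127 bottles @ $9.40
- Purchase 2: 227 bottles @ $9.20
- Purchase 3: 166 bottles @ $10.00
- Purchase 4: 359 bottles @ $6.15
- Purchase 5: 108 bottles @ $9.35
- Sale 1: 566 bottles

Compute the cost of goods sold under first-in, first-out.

COGS = $5,145.70

Sale 1 (566) [FIFO — oldest first]: 190 @ $8.65 + 127 @ $9.40 + 227 @ $9.20 + 22 @ $10.00 = $5,145.70
Ending inventory: 144 @ $10.00 + 359 @ $6.15 + 108 @ $9.35 = $4,657.65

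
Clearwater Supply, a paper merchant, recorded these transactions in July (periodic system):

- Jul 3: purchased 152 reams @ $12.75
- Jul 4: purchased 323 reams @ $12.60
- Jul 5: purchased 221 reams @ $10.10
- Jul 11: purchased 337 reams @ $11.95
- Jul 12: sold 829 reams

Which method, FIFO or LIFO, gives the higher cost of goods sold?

FIFO

FIFO COGS: 152 @ $12.75 + 323 @ $12.60 + 221 @ $10.10 + 133 @ $11.95 = $9,829.25
LIFO COGS: 337 @ $11.95 + 221 @ $10.10 + 271 @ $12.60 = $9,673.85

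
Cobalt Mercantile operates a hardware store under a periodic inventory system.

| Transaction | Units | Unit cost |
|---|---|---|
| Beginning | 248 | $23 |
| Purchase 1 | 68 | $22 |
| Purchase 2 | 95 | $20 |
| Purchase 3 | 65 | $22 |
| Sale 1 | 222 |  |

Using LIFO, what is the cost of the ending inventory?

Sale 1 (222) [LIFO — newest first]: 65 @ $22 + 95 @ $20 + 62 @ $22 = $4,694
Ending inventory: 248 @ $23 + 6 @ $22 = $5,836

Ending inventory = $5,836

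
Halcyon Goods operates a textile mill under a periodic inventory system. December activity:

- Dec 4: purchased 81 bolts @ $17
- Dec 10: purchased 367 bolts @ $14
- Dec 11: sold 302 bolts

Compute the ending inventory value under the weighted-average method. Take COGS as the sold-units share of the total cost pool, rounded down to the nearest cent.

Dec 11, sell 302: 302/448 × $6,515.00 → $4,391.80
Ending inventory (cost pool remaining) = $2,123.20

Ending inventory = $2,123.20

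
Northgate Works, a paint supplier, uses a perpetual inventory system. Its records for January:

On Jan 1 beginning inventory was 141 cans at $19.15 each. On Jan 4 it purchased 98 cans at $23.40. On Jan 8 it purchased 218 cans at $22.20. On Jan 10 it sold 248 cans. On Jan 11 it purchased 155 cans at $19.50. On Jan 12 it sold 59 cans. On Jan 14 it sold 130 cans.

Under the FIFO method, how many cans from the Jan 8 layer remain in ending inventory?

Jan 10, 248 sold [FIFO — oldest first]: 141 @ $19.15 + 98 @ $23.40 + 9 @ $22.20 = $5,193.15
Jan 12, 59 sold [FIFO — oldest first]: 59 @ $22.20 = $1,309.80
Jan 14, 130 sold [FIFO — oldest first]: 130 @ $22.20 = $2,886.00
Total COGS = $5,193.15 + $1,309.80 + $2,886.00 = $9,388.95
Ending inventory: 20 @ $22.20 + 155 @ $19.50 = $3,466.50

20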